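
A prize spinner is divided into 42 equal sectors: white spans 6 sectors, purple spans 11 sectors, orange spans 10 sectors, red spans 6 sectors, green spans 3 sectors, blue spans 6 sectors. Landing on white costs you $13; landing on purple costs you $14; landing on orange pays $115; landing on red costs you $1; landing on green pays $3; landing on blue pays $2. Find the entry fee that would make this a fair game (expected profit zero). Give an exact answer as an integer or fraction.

E[payout] = (6/42)·(-13) + (11/42)·(-14) + (10/42)·115 + (6/42)·(-1) + (3/42)·3 + (6/42)·2 = 311/14
Fair fee = E[payout] = 311/14

311/14 dollars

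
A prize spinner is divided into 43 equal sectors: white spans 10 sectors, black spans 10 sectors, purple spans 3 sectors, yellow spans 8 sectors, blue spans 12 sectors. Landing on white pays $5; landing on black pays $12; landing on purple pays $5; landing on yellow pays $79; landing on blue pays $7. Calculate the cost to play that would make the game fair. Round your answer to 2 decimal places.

E[payout] = (10/43)·5 + (10/43)·12 + (3/43)·5 + (8/43)·79 + (12/43)·7 = 901/43
Fair fee = E[payout] = 901/43 ≈ $20.95

$20.95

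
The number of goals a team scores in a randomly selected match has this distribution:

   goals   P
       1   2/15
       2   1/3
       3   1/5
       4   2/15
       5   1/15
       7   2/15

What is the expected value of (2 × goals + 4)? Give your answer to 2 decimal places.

E[2x+4] = (2/15)·6 + (1/3)·8 + (1/5)·10 + (2/15)·12 + (1/15)·14 + (2/15)·18
     = 52/5 ≈ 10.40

10.40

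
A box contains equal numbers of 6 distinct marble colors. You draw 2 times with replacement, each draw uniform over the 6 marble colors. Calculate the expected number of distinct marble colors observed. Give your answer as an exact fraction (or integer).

Let Xⱼ=1 if type j appears at least once. P(Xⱼ=1) = 1 − ((6−1)/6)^2 = 11/36.
E[#distinct] = 6·11/36 = 11/6.

11/6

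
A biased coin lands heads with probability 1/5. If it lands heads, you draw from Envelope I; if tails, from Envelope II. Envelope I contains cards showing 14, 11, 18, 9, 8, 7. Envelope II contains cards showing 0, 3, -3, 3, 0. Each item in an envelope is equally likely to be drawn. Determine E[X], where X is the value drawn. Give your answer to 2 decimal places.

E[X | Envelope I] = (14 + 11 + 18 + 9 + 8 + 7)/6 = 67/6
E[X | Envelope II] = (0 + 3 − 3 + 3 + 0)/5 = 3/5
E[X] = (1/5)·67/6 + (4/5)·3/5 = 407/150 ≈ 2.71

2.71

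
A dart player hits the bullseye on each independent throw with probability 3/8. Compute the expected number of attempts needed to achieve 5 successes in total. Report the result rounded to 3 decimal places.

13.333

By linearity (sum of 5 independent geometric waits), E[trials] = 5/p = 5/(3/8) = 40/3.
≈ 13.333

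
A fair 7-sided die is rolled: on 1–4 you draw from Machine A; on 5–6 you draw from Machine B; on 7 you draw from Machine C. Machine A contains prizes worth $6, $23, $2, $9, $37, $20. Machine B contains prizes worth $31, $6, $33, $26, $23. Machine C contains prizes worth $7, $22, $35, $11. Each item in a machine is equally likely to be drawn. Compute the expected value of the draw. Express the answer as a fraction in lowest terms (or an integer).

1123/60 dollars

E[X | Machine A] = (6 + 23 + 2 + 9 + 37 + 20)/6 = 97/6
E[X | Machine B] = (31 + 6 + 33 + 26 + 23)/5 = 119/5
E[X | Machine C] = (7 + 22 + 35 + 11)/4 = 75/4
E[X] = (4/7)·97/6 + (2/7)·119/5 + (1/7)·75/4 = 1123/60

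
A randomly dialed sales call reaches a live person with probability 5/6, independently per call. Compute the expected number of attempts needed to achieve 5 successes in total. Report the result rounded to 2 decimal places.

By linearity (sum of 5 independent geometric waits), E[trials] = 5/p = 5/(5/6) = 6.
≈ 6.00

6.00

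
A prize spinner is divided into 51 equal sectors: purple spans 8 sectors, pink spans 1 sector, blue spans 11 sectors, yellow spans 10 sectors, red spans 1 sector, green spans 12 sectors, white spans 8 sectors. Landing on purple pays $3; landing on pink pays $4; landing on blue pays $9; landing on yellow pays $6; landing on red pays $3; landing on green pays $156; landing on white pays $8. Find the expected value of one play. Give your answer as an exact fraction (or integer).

2126/51 dollars

E[payout] = (8/51)·3 + (1/51)·4 + (11/51)·9 + (10/51)·6 + (1/51)·3 + (12/51)·156 + (8/51)·8 = 2126/51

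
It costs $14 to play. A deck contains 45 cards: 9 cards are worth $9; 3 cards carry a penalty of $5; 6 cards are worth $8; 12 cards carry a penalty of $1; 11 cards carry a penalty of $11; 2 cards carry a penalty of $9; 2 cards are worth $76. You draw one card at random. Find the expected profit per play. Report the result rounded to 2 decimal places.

E[payout] = (9/45)·9 + (3/45)·(-5) + (6/45)·8 + (12/45)·(-1) + (11/45)·(-11) + (2/45)·(-9) + (2/45)·76 = 23/9
Expected profit = 23/9 − 14 = -103/9 ≈ -$11.44

-$11.44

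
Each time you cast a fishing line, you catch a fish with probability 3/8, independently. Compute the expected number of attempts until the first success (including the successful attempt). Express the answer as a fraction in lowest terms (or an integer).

8/3

For a geometric distribution, E[trials] = 1/p = 1/(3/8) = 8/3.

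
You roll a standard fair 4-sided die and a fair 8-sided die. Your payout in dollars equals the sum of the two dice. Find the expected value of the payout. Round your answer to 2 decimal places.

$7.00

Distribution of the sum of the two dice: 2 w.p. 1/32, 3 w.p. 1/16, 4 w.p. 3/32, 5 w.p. 1/8, 6 w.p. 1/8, 7 w.p. 1/8, …
E[payout] = (1/32)·2 + (1/16)·3 + (3/32)·4 + (1/8)·5 + (1/8)·6 + (1/8)·7 + (1/8)·8 + (1/8)·9 + (3/32)·10 + (1/16)·11 + (1/32)·12 = 7
≈ $7.00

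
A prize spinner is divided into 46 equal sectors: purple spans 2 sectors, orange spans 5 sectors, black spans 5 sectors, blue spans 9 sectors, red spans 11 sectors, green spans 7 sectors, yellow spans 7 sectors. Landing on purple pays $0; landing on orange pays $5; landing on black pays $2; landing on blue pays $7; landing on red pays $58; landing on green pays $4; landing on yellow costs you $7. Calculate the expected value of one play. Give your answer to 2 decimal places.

E[payout] = (2/46)·0 + (5/46)·5 + (5/46)·2 + (9/46)·7 + (11/46)·58 + (7/46)·4 + (7/46)·(-7) = 715/46
≈ $15.54

$15.54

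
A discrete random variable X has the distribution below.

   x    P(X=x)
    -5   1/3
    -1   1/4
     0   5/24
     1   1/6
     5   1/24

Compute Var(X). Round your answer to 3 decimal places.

E[X] = (1/3)·(-5) + (1/4)·(-1) + (5/24)·0 + (1/6)·1 + (1/24)·5 = -37/24
E[X²] = (1/3)·25 + (1/4)·1 + (5/24)·0 + (1/6)·1 + (1/24)·25 = 235/24
Var(X) = 235/24 − (-37/24)² = 4271/576 ≈ 7.415

7.415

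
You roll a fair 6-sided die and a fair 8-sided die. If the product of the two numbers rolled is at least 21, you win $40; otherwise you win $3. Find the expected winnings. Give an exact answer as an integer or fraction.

E[payout] = (17/24)·3 + (7/24)·40 = 331/24

331/24 dollars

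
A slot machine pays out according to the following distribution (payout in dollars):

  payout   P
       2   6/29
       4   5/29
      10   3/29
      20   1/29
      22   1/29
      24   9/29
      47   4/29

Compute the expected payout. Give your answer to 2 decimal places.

$17.52

E[X] = (6/29)·2 + (5/29)·4 + (3/29)·10 + (1/29)·20 + (1/29)·22 + (9/29)·24 + (4/29)·47
     = 508/29 ≈ 17.52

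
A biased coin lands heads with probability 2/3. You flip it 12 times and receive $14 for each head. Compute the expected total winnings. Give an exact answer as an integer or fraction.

E[#heads] = 12·2/3 = 8 (linearity over flips).
E[winnings] = 14·8 = 112.

$112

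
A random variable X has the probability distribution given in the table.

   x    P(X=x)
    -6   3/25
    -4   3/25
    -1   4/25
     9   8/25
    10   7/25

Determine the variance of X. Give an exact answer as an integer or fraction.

26036/625

E[X] = (3/25)·(-6) + (3/25)·(-4) + (4/25)·(-1) + (8/25)·9 + (7/25)·10 = 108/25
E[X²] = (3/25)·36 + (3/25)·16 + (4/25)·1 + (8/25)·81 + (7/25)·100 = 1508/25
Var(X) = 1508/25 − (108/25)² = 26036/625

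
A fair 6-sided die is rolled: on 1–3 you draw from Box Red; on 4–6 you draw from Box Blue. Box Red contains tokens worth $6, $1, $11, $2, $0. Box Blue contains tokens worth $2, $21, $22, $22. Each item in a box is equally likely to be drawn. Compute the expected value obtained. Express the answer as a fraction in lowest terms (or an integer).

E[X | Box Red] = (6 + 1 + 11 + 2 + 0)/5 = 4
E[X | Box Blue] = (2 + 21 + 22 + 22)/4 = 67/4
E[X] = (1/2)·4 + (1/2)·67/4 = 83/8

83/8 dollars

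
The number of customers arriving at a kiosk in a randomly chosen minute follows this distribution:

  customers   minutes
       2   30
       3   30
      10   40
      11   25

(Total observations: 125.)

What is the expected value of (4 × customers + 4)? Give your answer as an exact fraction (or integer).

152/5

Total = 125, so P(customers=2) = 30/125, etc.
E[4x+4] = (6/25)·12 + (6/25)·16 + (8/25)·44 + (1/5)·48
     = 152/5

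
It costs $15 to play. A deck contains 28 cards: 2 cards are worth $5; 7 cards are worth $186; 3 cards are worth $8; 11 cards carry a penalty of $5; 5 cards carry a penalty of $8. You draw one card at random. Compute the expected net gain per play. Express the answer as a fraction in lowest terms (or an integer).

E[payout] = (2/28)·5 + (7/28)·186 + (3/28)·8 + (11/28)·(-5) + (5/28)·(-8) = 1241/28
Expected profit = 1241/28 − 15 = 821/28

821/28 dollars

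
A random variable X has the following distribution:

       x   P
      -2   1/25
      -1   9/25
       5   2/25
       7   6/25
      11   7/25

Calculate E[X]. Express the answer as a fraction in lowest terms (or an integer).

E[X] = (1/25)·(-2) + (9/25)·(-1) + (2/25)·5 + (6/25)·7 + (7/25)·11
     = 118/25

118/25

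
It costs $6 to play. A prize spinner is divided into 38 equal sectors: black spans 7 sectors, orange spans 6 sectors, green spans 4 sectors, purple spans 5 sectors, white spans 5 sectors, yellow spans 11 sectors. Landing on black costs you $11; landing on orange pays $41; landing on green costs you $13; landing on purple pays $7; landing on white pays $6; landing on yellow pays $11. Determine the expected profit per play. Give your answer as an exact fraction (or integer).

75/38 dollars

E[payout] = (7/38)·(-11) + (6/38)·41 + (4/38)·(-13) + (5/38)·7 + (5/38)·6 + (11/38)·11 = 303/38
Expected profit = 303/38 − 6 = 75/38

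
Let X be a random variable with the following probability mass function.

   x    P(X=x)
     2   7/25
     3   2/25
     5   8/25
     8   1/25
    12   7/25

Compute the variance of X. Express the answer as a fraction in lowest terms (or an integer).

9846/625

E[X] = (7/25)·2 + (2/25)·3 + (8/25)·5 + (1/25)·8 + (7/25)·12 = 152/25
E[X²] = (7/25)·4 + (2/25)·9 + (8/25)·25 + (1/25)·64 + (7/25)·144 = 1318/25
Var(X) = 1318/25 − (152/25)² = 9846/625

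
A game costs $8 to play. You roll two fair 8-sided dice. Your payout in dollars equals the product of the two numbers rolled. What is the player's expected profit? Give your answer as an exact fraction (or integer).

Distribution of the product of the two numbers rolled: 1 w.p. 1/64, 2 w.p. 1/32, 3 w.p. 1/32, 4 w.p. 3/64, 5 w.p. 1/32, 6 w.p. 1/16, …
E[payout] = (1/64)·1 + (1/32)·2 + (1/32)·3 + (3/64)·4 + (1/32)·5 + (1/16)·6 + (1/32)·7 + (1/16)·8 + (1/64)·9 + (1/32)·10 + (1/16)·12 + (1/32)·14 + (1/32)·15 + (3/64)·16 + (1/32)·18 + (1/32)·20 + (1/32)·21 + (1/16)·24 + (1/64)·25 + (1/32)·28 + (1/32)·30 + (1/32)·32 + (1/32)·35 + (1/64)·36 + (1/32)·40 + (1/32)·42 + (1/32)·48 + (1/64)·49 + (1/32)·56 + (1/64)·64 = 81/4
Expected profit = 81/4 − 8 = 49/4

49/4 dollars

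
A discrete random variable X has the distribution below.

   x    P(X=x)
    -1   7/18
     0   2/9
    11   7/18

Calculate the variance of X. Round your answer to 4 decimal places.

E[X] = (7/18)·(-1) + (2/9)·0 + (7/18)·11 = 35/9
E[X²] = (7/18)·1 + (2/9)·0 + (7/18)·121 = 427/9
Var(X) = 427/9 − (35/9)² = 2618/81 ≈ 32.3210

32.3210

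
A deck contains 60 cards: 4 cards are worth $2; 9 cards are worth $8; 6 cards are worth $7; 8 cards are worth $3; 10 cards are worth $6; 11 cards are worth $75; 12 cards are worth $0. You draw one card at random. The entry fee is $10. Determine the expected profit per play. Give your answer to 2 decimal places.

$7.18

E[payout] = (4/60)·2 + (9/60)·8 + (6/60)·7 + (8/60)·3 + (10/60)·6 + (11/60)·75 + (12/60)·0 = 1031/60
Expected profit = 1031/60 − 10 = 431/60 ≈ $7.18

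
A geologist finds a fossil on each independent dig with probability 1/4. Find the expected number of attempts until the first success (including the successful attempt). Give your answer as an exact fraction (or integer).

4

For a geometric distribution, E[trials] = 1/p = 1/(1/4) = 4.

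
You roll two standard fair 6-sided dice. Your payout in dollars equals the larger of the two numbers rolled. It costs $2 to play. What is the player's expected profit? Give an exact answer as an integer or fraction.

89/36 dollars

Distribution of the larger of the two numbers rolled: 1 w.p. 1/36, 2 w.p. 1/12, 3 w.p. 5/36, 4 w.p. 7/36, 5 w.p. 1/4, 6 w.p. 11/36
E[payout] = (1/36)·1 + (1/12)·2 + (5/36)·3 + (7/36)·4 + (1/4)·5 + (11/36)·6 = 161/36
Expected profit = 161/36 − 2 = 89/36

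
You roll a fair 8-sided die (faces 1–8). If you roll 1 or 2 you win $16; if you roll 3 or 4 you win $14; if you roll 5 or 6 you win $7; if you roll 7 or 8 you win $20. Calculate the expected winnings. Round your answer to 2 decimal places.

E[payout] = (1/4)·7 + (1/4)·14 + (1/4)·16 + (1/4)·20 = 57/4
≈ $14.25

$14.25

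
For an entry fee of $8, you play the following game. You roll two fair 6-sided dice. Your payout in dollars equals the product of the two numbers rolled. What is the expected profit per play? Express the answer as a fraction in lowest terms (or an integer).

17/4 dollars

Distribution of the product of the two numbers rolled: 1 w.p. 1/36, 2 w.p. 1/18, 3 w.p. 1/18, 4 w.p. 1/12, 5 w.p. 1/18, 6 w.p. 1/9, …
E[payout] = (1/36)·1 + (1/18)·2 + (1/18)·3 + (1/12)·4 + (1/18)·5 + (1/9)·6 + (1/18)·8 + (1/36)·9 + (1/18)·10 + (1/9)·12 + (1/18)·15 + (1/36)·16 + (1/18)·18 + (1/18)·20 + (1/18)·24 + (1/36)·25 + (1/18)·30 + (1/36)·36 = 49/4
Expected profit = 49/4 − 8 = 17/4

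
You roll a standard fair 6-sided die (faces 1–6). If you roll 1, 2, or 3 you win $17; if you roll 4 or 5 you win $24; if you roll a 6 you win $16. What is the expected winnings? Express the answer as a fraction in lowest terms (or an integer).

115/6 dollars

E[payout] = (1/6)·16 + (1/2)·17 + (1/3)·24 = 115/6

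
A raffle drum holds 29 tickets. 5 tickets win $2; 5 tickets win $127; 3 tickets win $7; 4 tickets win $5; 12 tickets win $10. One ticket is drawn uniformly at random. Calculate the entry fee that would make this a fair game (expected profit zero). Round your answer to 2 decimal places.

E[payout] = (5/29)·2 + (5/29)·127 + (3/29)·7 + (4/29)·5 + (12/29)·10 = 806/29
Fair fee = E[payout] = 806/29 ≈ $27.79

$27.79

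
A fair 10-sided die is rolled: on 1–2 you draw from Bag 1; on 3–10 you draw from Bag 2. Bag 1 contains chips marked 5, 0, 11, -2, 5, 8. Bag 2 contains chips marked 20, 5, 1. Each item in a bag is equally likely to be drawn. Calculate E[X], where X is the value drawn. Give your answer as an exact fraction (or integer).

E[X | Bag 1] = (5 + 0 + 11 − 2 + 5 + 8)/6 = 9/2
E[X | Bag 2] = (20 + 5 + 1)/3 = 26/3
E[X] = (1/5)·9/2 + (4/5)·26/3 = 47/6

47/6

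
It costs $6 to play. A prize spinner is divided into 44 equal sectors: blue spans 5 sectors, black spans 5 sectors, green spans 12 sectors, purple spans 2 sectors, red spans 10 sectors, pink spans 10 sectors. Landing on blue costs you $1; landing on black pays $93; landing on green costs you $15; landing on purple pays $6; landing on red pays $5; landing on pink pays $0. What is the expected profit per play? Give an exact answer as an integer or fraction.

39/22 dollars

E[payout] = (5/44)·(-1) + (5/44)·93 + (12/44)·(-15) + (2/44)·6 + (10/44)·5 + (10/44)·0 = 171/22
Expected profit = 171/22 − 6 = 39/22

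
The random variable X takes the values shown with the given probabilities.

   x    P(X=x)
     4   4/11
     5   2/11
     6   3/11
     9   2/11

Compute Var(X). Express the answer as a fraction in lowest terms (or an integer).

380/121

E[X] = (4/11)·4 + (2/11)·5 + (3/11)·6 + (2/11)·9 = 62/11
E[X²] = (4/11)·16 + (2/11)·25 + (3/11)·36 + (2/11)·81 = 384/11
Var(X) = 384/11 − (62/11)² = 380/121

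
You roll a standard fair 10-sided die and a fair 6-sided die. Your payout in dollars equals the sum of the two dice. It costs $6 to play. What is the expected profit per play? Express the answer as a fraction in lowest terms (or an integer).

Distribution of the sum of the two dice: 2 w.p. 1/60, 3 w.p. 1/30, 4 w.p. 1/20, 5 w.p. 1/15, 6 w.p. 1/12, 7 w.p. 1/10, …
E[payout] = (1/60)·2 + (1/30)·3 + (1/20)·4 + (1/15)·5 + (1/12)·6 + (1/10)·7 + (1/10)·8 + (1/10)·9 + (1/10)·10 + (1/10)·11 + (1/12)·12 + (1/15)·13 + (1/20)·14 + (1/30)·15 + (1/60)·16 = 9
Expected profit = 9 − 6 = 3

$3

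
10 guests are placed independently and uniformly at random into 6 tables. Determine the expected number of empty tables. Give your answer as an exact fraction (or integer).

9765625/10077696

Let Xⱼ=1 if table j is empty. P(Xⱼ=1) = ((6-1)/6)^10 = 9765625/60466176.
By linearity, E[#empty] = 6·9765625/60466176 = 9765625/10077696.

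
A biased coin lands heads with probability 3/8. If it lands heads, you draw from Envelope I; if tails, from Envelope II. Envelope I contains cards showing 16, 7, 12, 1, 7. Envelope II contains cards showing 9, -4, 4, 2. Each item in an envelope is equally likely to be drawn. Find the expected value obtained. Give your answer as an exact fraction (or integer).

E[X | Envelope I] = (16 + 7 + 12 + 1 + 7)/5 = 43/5
E[X | Envelope II] = (9 − 4 + 4 + 2)/4 = 11/4
E[X] = (3/8)·43/5 + (5/8)·11/4 = 791/160

791/160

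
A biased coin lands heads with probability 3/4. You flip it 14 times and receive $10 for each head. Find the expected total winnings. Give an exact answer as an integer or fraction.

E[#heads] = 14·3/4 = 21/2 (linearity over flips).
E[winnings] = 10·21/2 = 105.

$105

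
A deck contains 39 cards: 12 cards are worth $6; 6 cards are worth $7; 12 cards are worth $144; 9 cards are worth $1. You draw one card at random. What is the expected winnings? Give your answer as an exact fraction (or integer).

617/13 dollars

E[payout] = (12/39)·6 + (6/39)·7 + (12/39)·144 + (9/39)·1 = 617/13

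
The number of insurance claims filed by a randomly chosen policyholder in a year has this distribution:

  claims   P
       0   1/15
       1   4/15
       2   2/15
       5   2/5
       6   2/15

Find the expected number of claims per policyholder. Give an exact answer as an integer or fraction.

E[X] = (1/15)·0 + (4/15)·1 + (2/15)·2 + (2/5)·5 + (2/15)·6
     = 10/3

10/3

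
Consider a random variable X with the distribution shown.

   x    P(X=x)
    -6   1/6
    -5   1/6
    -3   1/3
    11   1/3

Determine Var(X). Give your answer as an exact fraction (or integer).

1901/36

E[X] = (1/6)·(-6) + (1/6)·(-5) + (1/3)·(-3) + (1/3)·11 = 5/6
E[X²] = (1/6)·36 + (1/6)·25 + (1/3)·9 + (1/3)·121 = 107/2
Var(X) = 107/2 − (5/6)² = 1901/36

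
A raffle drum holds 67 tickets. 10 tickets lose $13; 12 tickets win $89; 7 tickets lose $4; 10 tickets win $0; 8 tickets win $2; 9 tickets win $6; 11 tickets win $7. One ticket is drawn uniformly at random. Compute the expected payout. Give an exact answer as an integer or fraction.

E[payout] = (10/67)·(-13) + (12/67)·89 + (7/67)·(-4) + (10/67)·0 + (8/67)·2 + (9/67)·6 + (11/67)·7 = 1057/67

1057/67 dollars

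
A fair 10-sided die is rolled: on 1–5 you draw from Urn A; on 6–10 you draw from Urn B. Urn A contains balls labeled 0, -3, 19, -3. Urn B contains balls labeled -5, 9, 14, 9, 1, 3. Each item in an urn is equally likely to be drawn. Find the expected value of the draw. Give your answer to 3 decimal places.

4.208

E[X | Urn A] = (0 − 3 + 19 − 3)/4 = 13/4
E[X | Urn B] = (-5 + 9 + 14 + 9 + 1 + 3)/6 = 31/6
E[X] = (1/2)·13/4 + (1/2)·31/6 = 101/24 ≈ 4.208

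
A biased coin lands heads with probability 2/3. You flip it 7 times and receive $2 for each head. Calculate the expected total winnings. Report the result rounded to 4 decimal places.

$9.3333

E[#heads] = 7·2/3 = 14/3 (linearity over flips).
E[winnings] = 2·14/3 = 28/3.
≈ 9.3333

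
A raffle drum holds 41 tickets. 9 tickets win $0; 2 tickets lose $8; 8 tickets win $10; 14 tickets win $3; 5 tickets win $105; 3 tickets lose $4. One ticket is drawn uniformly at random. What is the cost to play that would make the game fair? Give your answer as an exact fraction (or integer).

E[payout] = (9/41)·0 + (2/41)·(-8) + (8/41)·10 + (14/41)·3 + (5/41)·105 + (3/41)·(-4) = 619/41
Fair fee = E[payout] = 619/41

619/41 dollars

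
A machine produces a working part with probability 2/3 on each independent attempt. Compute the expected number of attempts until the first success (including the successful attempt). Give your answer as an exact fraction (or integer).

For a geometric distribution, E[trials] = 1/p = 1/(2/3) = 3/2.

3/2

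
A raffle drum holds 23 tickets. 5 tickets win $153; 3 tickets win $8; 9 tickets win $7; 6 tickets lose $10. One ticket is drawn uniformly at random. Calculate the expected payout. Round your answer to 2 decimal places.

E[payout] = (5/23)·153 + (3/23)·8 + (9/23)·7 + (6/23)·(-10) = 792/23
≈ $34.43

$34.43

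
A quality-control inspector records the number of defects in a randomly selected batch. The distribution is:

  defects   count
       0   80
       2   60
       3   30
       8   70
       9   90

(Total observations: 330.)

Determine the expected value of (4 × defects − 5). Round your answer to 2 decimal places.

14.15

Total = 330, so P(defects=0) = 80/330, etc.
E[4x-5] = (8/33)·(-5) + (2/11)·3 + (1/11)·7 + (7/33)·27 + (3/11)·31
     = 467/33 ≈ 14.15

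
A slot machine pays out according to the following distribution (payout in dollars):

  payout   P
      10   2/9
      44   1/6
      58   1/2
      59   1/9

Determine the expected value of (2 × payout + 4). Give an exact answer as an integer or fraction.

848/9

E[2x+4] = (2/9)·24 + (1/6)·92 + (1/2)·120 + (1/9)·122
     = 848/9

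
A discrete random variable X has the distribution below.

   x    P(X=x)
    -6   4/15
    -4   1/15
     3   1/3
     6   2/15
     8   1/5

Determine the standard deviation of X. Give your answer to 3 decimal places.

E[X] = 23/15, E[X²] = 469/15
Var(X) = E[X²] − (E[X])² = 469/15 − 529/225 = 6506/225
SD(X) = √(6506/225) ≈ 5.377

5.377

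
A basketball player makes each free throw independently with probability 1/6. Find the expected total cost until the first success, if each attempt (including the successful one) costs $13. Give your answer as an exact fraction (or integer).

$78

E[#attempts] = 1/p = 6; E[cost] = 13·6 = 78.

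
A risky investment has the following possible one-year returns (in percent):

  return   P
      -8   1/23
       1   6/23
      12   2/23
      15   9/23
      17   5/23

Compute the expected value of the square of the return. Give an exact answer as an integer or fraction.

3828/23

E[X²] = (1/23)·64 + (6/23)·1 + (2/23)·144 + (9/23)·225 + (5/23)·289
     = 3828/23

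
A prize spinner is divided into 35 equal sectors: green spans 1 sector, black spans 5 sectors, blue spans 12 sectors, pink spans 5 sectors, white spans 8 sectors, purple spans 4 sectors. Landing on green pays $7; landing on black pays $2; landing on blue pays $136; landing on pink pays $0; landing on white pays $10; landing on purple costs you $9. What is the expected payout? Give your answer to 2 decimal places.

E[payout] = (1/35)·7 + (5/35)·2 + (12/35)·136 + (5/35)·0 + (8/35)·10 + (4/35)·(-9) = 1693/35
≈ $48.37

$48.37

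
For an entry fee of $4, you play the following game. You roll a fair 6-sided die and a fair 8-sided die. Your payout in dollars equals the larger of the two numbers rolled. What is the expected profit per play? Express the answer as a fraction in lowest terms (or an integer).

Distribution of the larger of the two numbers rolled: 1 w.p. 1/48, 2 w.p. 1/16, 3 w.p. 5/48, 4 w.p. 7/48, 5 w.p. 3/16, 6 w.p. 11/48, …
E[payout] = (1/48)·1 + (1/16)·2 + (5/48)·3 + (7/48)·4 + (3/16)·5 + (11/48)·6 + (1/8)·7 + (1/8)·8 = 251/48
Expected profit = 251/48 − 4 = 59/48

59/48 dollars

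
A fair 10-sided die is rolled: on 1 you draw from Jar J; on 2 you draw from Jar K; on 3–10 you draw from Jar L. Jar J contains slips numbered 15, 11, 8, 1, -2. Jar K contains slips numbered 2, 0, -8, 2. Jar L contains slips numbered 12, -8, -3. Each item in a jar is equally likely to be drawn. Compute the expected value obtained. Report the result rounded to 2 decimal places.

0.83

E[X | Jar J] = (15 + 11 + 8 + 1 − 2)/5 = 33/5
E[X | Jar K] = (2 + 0 − 8 + 2)/4 = -1
E[X | Jar L] = (12 − 8 − 3)/3 = 1/3
E[X] = (1/10)·33/5 + (1/10)·(-1) + (4/5)·1/3 = 62/75 ≈ 0.83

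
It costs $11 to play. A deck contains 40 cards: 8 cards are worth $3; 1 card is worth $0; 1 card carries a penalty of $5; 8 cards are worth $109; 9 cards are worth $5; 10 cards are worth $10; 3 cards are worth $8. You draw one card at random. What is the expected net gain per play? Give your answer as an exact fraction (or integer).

E[payout] = (8/40)·3 + (1/40)·0 + (1/40)·(-5) + (8/40)·109 + (9/40)·5 + (10/40)·10 + (3/40)·8 = 53/2
Expected profit = 53/2 − 11 = 31/2

31/2 dollars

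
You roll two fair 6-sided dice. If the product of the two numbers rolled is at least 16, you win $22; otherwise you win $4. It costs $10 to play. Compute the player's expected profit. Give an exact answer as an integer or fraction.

E[payout] = (25/36)·4 + (11/36)·22 = 19/2
Expected profit = 19/2 − 10 = -1/2

-1/2 dollars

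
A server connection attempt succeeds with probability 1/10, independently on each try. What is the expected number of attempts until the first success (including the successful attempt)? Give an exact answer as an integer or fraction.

10

For a geometric distribution, E[trials] = 1/p = 1/(1/10) = 10.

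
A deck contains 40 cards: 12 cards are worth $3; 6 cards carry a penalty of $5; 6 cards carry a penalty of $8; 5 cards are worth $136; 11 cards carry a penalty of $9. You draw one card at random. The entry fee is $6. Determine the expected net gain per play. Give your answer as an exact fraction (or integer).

299/40 dollars

E[payout] = (12/40)·3 + (6/40)·(-5) + (6/40)·(-8) + (5/40)·136 + (11/40)·(-9) = 539/40
Expected profit = 539/40 − 6 = 299/40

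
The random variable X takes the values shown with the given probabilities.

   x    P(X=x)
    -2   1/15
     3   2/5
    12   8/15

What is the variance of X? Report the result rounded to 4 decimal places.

E[X] = (1/15)·(-2) + (2/5)·3 + (8/15)·12 = 112/15
E[X²] = (1/15)·4 + (2/5)·9 + (8/15)·144 = 242/3
Var(X) = 242/3 − (112/15)² = 5606/225 ≈ 24.9156

24.9156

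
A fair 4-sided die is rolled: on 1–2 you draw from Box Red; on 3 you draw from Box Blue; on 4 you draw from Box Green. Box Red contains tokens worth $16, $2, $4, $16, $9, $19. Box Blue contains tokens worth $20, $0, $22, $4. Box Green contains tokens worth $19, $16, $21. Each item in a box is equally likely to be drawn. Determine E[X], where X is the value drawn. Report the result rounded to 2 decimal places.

E[X | Box Red] = (16 + 2 + 4 + 16 + 9 + 19)/6 = 11
E[X | Box Blue] = (20 + 0 + 22 + 4)/4 = 23/2
E[X | Box Green] = (19 + 16 + 21)/3 = 56/3
E[X] = (1/2)·11 + (1/4)·23/2 + (1/4)·56/3 = 313/24 ≈ 13.04

$13.04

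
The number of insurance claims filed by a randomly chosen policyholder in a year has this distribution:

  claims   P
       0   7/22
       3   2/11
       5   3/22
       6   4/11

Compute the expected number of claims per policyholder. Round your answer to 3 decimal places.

E[X] = (7/22)·0 + (2/11)·3 + (3/22)·5 + (4/11)·6
     = 75/22 ≈ 3.409

3.409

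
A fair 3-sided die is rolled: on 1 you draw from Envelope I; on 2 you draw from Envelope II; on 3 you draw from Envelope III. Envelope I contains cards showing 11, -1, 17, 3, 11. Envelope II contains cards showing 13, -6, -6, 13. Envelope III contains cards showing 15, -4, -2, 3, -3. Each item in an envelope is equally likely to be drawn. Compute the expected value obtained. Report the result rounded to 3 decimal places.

E[X | Envelope I] = (11 − 1 + 17 + 3 + 11)/5 = 41/5
E[X | Envelope II] = (13 − 6 − 6 + 13)/4 = 7/2
E[X | Envelope III] = (15 − 4 − 2 + 3 − 3)/5 = 9/5
E[X] = (1/3)·41/5 + (1/3)·7/2 + (1/3)·9/5 = 9/2 ≈ 4.500

4.500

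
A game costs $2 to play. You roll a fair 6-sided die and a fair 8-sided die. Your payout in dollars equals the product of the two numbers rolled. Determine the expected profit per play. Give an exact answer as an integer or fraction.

55/4 dollars

Distribution of the product of the two numbers rolled: 1 w.p. 1/48, 2 w.p. 1/24, 3 w.p. 1/24, 4 w.p. 1/16, 5 w.p. 1/24, 6 w.p. 1/12, …
E[payout] = (1/48)·1 + (1/24)·2 + (1/24)·3 + (1/16)·4 + (1/24)·5 + (1/12)·6 + (1/48)·7 + (1/16)·8 + (1/48)·9 + (1/24)·10 + (1/12)·12 + (1/48)·14 + (1/24)·15 + (1/24)·16 + (1/24)·18 + (1/24)·20 + (1/48)·21 + (1/16)·24 + (1/48)·25 + (1/48)·28 + (1/24)·30 + (1/48)·32 + (1/48)·35 + (1/48)·36 + (1/48)·40 + (1/48)·42 + (1/48)·48 = 63/4
Expected profit = 63/4 − 2 = 55/4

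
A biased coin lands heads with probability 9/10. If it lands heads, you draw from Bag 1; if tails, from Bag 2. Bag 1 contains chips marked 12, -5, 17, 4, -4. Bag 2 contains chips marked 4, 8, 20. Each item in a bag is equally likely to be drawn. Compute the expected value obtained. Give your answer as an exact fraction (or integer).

404/75

E[X | Bag 1] = (12 − 5 + 17 + 4 − 4)/5 = 24/5
E[X | Bag 2] = (4 + 8 + 20)/3 = 32/3
E[X] = (9/10)·24/5 + (1/10)·32/3 = 404/75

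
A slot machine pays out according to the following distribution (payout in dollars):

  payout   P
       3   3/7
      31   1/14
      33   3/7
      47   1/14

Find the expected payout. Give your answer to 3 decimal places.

$21.000

E[X] = (3/7)·3 + (1/14)·31 + (3/7)·33 + (1/14)·47
     = 21 ≈ 21.000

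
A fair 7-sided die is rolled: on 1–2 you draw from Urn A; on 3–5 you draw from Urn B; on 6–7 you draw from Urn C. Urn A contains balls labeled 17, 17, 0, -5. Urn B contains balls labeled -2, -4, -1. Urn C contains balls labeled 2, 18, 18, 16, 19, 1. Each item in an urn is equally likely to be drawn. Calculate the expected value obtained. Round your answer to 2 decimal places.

4.60

E[X | Urn A] = (17 + 17 + 0 − 5)/4 = 29/4
E[X | Urn B] = (-2 − 4 − 1)/3 = -7/3
E[X | Urn C] = (2 + 18 + 18 + 16 + 19 + 1)/6 = 37/3
E[X] = (2/7)·29/4 + (3/7)·(-7/3) + (2/7)·37/3 = 193/42 ≈ 4.60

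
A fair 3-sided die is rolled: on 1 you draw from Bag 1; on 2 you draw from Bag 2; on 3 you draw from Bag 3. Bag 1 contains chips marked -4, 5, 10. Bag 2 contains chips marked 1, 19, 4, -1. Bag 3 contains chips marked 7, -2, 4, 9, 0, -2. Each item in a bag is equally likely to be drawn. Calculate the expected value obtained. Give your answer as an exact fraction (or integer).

145/36

E[X | Bag 1] = (-4 + 5 + 10)/3 = 11/3
E[X | Bag 2] = (1 + 19 + 4 − 1)/4 = 23/4
E[X | Bag 3] = (7 − 2 + 4 + 9 + 0 − 2)/6 = 8/3
E[X] = (1/3)·11/3 + (1/3)·23/4 + (1/3)·8/3 = 145/36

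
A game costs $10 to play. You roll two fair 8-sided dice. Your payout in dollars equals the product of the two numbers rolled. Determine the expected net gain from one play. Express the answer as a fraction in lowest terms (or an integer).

Distribution of the product of the two numbers rolled: 1 w.p. 1/64, 2 w.p. 1/32, 3 w.p. 1/32, 4 w.p. 3/64, 5 w.p. 1/32, 6 w.p. 1/16, …
E[payout] = (1/64)·1 + (1/32)·2 + (1/32)·3 + (3/64)·4 + (1/32)·5 + (1/16)·6 + (1/32)·7 + (1/16)·8 + (1/64)·9 + (1/32)·10 + (1/16)·12 + (1/32)·14 + (1/32)·15 + (3/64)·16 + (1/32)·18 + (1/32)·20 + (1/32)·21 + (1/16)·24 + (1/64)·25 + (1/32)·28 + (1/32)·30 + (1/32)·32 + (1/32)·35 + (1/64)·36 + (1/32)·40 + (1/32)·42 + (1/32)·48 + (1/64)·49 + (1/32)·56 + (1/64)·64 = 81/4
Expected profit = 81/4 − 10 = 41/4

41/4 dollars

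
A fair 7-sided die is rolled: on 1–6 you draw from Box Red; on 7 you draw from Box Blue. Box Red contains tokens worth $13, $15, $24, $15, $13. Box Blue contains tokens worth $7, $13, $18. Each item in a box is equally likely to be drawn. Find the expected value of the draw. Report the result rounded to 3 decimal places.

E[X | Box Red] = (13 + 15 + 24 + 15 + 13)/5 = 16
E[X | Box Blue] = (7 + 13 + 18)/3 = 38/3
E[X] = (6/7)·16 + (1/7)·38/3 = 326/21 ≈ 15.524

$15.524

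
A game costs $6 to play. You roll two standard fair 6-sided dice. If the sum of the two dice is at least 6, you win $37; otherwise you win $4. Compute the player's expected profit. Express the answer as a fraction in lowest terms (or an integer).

131/6 dollars

E[payout] = (5/18)·4 + (13/18)·37 = 167/6
Expected profit = 167/6 − 6 = 131/6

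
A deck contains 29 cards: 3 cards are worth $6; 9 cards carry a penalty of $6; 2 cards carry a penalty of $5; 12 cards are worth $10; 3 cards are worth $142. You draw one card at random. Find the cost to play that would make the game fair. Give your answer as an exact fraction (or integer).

500/29 dollars

E[payout] = (3/29)·6 + (9/29)·(-6) + (2/29)·(-5) + (12/29)·10 + (3/29)·142 = 500/29
Fair fee = E[payout] = 500/29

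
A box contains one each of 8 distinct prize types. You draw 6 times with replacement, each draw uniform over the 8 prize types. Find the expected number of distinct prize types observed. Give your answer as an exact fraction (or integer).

Let Xⱼ=1 if type j appears at least once. P(Xⱼ=1) = 1 − ((8−1)/8)^6 = 144495/262144.
E[#distinct] = 8·144495/262144 = 144495/32768.

144495/32768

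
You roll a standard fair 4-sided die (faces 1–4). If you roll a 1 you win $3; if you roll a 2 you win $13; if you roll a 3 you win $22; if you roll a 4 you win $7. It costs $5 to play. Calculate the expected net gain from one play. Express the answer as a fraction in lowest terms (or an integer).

E[payout] = (1/4)·3 + (1/4)·7 + (1/4)·13 + (1/4)·22 = 45/4
Expected profit = 45/4 − 5 = 25/4

25/4 dollars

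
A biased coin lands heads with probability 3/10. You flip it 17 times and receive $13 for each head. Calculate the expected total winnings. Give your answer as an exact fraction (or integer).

E[#heads] = 17·3/10 = 51/10 (linearity over flips).
E[winnings] = 13·51/10 = 663/10.

663/10 dollars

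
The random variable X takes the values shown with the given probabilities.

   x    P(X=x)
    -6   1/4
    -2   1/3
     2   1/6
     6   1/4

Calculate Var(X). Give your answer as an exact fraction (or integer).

179/9

E[X] = (1/4)·(-6) + (1/3)·(-2) + (1/6)·2 + (1/4)·6 = -1/3
E[X²] = (1/4)·36 + (1/3)·4 + (1/6)·4 + (1/4)·36 = 20
Var(X) = 20 − (-1/3)² = 179/9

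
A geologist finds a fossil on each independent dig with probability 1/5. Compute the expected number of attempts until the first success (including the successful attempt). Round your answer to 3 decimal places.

5.000

For a geometric distribution, E[trials] = 1/p = 1/(1/5) = 5.
≈ 5.000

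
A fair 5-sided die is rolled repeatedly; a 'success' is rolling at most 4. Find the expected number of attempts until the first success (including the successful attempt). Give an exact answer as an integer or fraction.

For a geometric distribution, E[trials] = 1/p = 1/(4/5) = 5/4.

5/4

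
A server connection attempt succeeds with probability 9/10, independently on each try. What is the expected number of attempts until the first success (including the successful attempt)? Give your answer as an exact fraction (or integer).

10/9

For a geometric distribution, E[trials] = 1/p = 1/(9/10) = 10/9.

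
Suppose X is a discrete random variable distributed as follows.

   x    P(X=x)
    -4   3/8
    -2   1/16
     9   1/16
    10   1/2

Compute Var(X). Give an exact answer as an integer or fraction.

E[X] = (3/8)·(-4) + (1/16)·(-2) + (1/16)·9 + (1/2)·10 = 63/16
E[X²] = (3/8)·16 + (1/16)·4 + (1/16)·81 + (1/2)·100 = 981/16
Var(X) = 981/16 − (63/16)² = 11727/256

11727/256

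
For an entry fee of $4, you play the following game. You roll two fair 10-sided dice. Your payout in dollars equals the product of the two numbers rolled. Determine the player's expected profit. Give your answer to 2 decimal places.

$26.25

Distribution of the product of the two numbers rolled: 1 w.p. 1/100, 2 w.p. 1/50, 3 w.p. 1/50, 4 w.p. 3/100, 5 w.p. 1/50, 6 w.p. 1/25, …
E[payout] = (1/100)·1 + (1/50)·2 + (1/50)·3 + (3/100)·4 + (1/50)·5 + (1/25)·6 + (1/50)·7 + (1/25)·8 + (3/100)·9 + (1/25)·10 + (1/25)·12 + (1/50)·14 + (1/50)·15 + (3/100)·16 + (1/25)·18 + (1/25)·20 + (1/50)·21 + (1/25)·24 + (1/100)·25 + (1/50)·27 + (1/50)·28 + (1/25)·30 + (1/50)·32 + (1/50)·35 + (3/100)·36 + (1/25)·40 + (1/50)·42 + (1/50)·45 + (1/50)·48 + (1/100)·49 + (1/50)·50 + (1/50)·54 + (1/50)·56 + (1/50)·60 + (1/50)·63 + (1/100)·64 + (1/50)·70 + (1/50)·72 + (1/50)·80 + (1/100)·81 + (1/50)·90 + (1/100)·100 = 121/4
Expected profit = 121/4 − 4 = 105/4 ≈ $26.25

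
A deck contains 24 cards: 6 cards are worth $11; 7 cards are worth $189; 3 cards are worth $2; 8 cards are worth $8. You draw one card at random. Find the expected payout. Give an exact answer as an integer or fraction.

E[payout] = (6/24)·11 + (7/24)·189 + (3/24)·2 + (8/24)·8 = 1459/24

1459/24 dollars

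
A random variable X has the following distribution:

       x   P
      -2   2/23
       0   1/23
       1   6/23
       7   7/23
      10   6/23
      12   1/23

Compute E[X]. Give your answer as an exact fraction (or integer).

123/23

E[X] = (2/23)·(-2) + (1/23)·0 + (6/23)·1 + (7/23)·7 + (6/23)·10 + (1/23)·12
     = 123/23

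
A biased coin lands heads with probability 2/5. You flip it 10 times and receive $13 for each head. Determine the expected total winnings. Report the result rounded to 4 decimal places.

E[#heads] = 10·2/5 = 4 (linearity over flips).
E[winnings] = 13·4 = 52.
≈ 52.0000

$52.0000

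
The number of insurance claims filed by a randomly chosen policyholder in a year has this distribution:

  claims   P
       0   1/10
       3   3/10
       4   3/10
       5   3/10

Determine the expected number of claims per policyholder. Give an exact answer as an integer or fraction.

18/5

E[X] = (1/10)·0 + (3/10)·3 + (3/10)·4 + (3/10)·5
     = 18/5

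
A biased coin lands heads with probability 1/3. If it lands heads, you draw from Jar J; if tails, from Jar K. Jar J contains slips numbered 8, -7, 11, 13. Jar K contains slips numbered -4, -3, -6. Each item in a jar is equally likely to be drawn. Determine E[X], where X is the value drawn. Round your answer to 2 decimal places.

-0.81

E[X | Jar J] = (8 − 7 + 11 + 13)/4 = 25/4
E[X | Jar K] = (-4 − 3 − 6)/3 = -13/3
E[X] = (1/3)·25/4 + (2/3)·(-13/3) = -29/36 ≈ -0.81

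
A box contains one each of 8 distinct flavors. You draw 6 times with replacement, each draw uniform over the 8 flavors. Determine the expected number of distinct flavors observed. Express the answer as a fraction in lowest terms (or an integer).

144495/32768

Let Xⱼ=1 if type j appears at least once. P(Xⱼ=1) = 1 − ((8−1)/8)^6 = 144495/262144.
E[#distinct] = 8·144495/262144 = 144495/32768.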